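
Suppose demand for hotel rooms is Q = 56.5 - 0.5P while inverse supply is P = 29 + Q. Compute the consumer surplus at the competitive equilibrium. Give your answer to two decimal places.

Rewriting demand in inverse form: P = 113 - 2Q.
Setting demand equal to supply, 84 = 3Q, so Q* = 28 and P* = 57.
CS is the area between the demand curve and P* from 0 to Q*: (1/2)(28)(56) = 784.

784.00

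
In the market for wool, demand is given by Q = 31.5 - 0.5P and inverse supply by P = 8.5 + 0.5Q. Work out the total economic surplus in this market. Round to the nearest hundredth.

594.05

Rewriting demand in inverse form: P = 63 - 2Q.
Setting demand equal to supply, 54.5 = 2.5Q, so Q* = 21.8 and P* = 19.4.
Total surplus is the full triangle between the curves from 0 to Q*: (1/2)(21.8)(63 - 8.5) = 594.05.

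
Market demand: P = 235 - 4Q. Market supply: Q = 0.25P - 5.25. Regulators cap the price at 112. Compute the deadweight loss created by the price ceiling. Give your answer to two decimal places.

Rewriting supply in inverse form: P = 21 + 4Q.
Without the control, 235 - 4Q = 21 + 4Q so Q* = 26.75 and P* = 128.
At the ceiling price 112, quantity supplied is (112 - 21)/4 = 22.75; supply is the short side, so Q = 22.75 trades at P = 112.
The lost-trades triangle has base Q* - 22.75 = 4 and height equal to the gap between the curves at Q = 22.75, which is 144 - 112 = 32. DWL = (1/2)(4)(32) = 64.

64.00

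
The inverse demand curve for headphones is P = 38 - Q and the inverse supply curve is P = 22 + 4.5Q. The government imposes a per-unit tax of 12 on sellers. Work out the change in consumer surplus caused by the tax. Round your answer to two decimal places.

-3.97

Without the tax, 38 - Q = 22 + 4.5Q so Q* = 2.9091 and P* = 35.0909.
A tax on sellers shifts supply up by 12: 38 - Q = 22 + 4.5Q + 12, so Q_t = 0.7273. Buyers pay P_b = 37.2727; sellers receive P_s = P_b - 12 = 25.2727.
CS falls from (1/2)(2.9091)(2.9091) = 4.2314 to (1/2)(0.7273)(0.7273) = 0.2645, a change of -3.9669.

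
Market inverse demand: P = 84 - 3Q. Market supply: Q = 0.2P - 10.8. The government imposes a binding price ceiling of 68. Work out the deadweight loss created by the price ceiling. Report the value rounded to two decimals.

Rewriting supply in inverse form: P = 54 + 5Q.
Free-market equilibrium: 84 - 3Q = 54 + 5Q gives Q* = 3.75, P* = 72.75.
At the ceiling price 68, quantity supplied is (68 - 54)/5 = 2.8; supply is the short side, so Q = 2.8 trades at P = 68.
At Q = 2.8 the demand price is 75.6 and the supply price is 68. Deadweight loss is the triangle between the curves from 2.8 to 3.75: (1/2)(75.6 - 68)(3.75 - 2.8) = 3.61.

3.61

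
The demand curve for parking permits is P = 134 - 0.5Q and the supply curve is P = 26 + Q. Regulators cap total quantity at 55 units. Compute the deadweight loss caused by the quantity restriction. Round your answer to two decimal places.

Unrestricted equilibrium: Q* = (134 - 26)/(0.5 + 1) = 72.
At Q = 55 the demand price is 134 - 0.5(55) = 106.5 and the supply price is 26 + (55) = 81.
DWL = (1/2)(gap between curves at 55) x (Q* - 55) = (1/2)(25.5)(17) = 216.75.

216.75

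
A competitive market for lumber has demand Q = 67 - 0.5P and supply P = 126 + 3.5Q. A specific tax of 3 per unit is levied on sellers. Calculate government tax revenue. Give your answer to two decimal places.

Rewriting demand in inverse form: P = 134 - 2Q.
Without the tax, 134 - 2Q = 126 + 3.5Q so Q* = 1.4545 and P* = 131.0909.
A tax on sellers shifts supply up by 3: 134 - 2Q = 126 + 3.5Q + 3, so Q_t = 0.9091. Buyers pay P_b = 132.1818; sellers receive P_s = P_b - 3 = 129.1818.
Revenue is the tax times quantity traded: 3 x 0.9091 = 2.7273.

2.73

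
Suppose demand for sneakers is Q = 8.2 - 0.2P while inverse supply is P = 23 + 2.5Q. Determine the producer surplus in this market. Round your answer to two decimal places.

Rewriting demand in inverse form: P = 41 - 5Q.
Setting demand equal to supply, 18 = 7.5Q, so Q* = 2.4 and P* = 29.
PS is the area between P* and the supply curve from 0 to Q*: (1/2)(2.4)(6) = 7.2.

7.20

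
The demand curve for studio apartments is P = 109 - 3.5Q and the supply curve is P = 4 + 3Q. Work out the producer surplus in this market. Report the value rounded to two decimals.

Setting demand equal to supply, 105 = 6.5Q, so Q* = 16.1538 and P* = 52.4615.
The supply curve's price intercept is 4, so PS = (1/2)(Q*)(P* - 4) = (1/2)(16.1538)(48.4615) = 391.4201.

391.42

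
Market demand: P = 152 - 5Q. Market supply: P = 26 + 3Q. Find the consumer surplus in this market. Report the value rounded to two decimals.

Set 152 - 5Q = 26 + 3Q, which gives 126 = 8Q, so Q* = 15.75 and P* = 152 - 5(15.75) = 73.25.
CS is the area between the demand curve and P* from 0 to Q*: (1/2)(15.75)(78.75) = 620.1562.

620.16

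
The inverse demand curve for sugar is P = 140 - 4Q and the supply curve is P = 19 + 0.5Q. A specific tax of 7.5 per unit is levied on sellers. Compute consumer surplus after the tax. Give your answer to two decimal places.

Pre-tax equilibrium: 140 - 4Q = 19 + 0.5Q gives Q* = 26.8889, P* = 32.4444.
With the tax, sellers need 7.5 more per unit: 140 - 4Q = 19 + 0.5Q + 7.5, so Q_t = 25.2222. Buyers pay P_b = 39.1111; sellers receive P_s = P_b - 7.5 = 31.6111.
CS = (1/2)(Q_t)(140 - P_b) = (1/2)(25.2222)(100.8889) = 1272.321.

1272.32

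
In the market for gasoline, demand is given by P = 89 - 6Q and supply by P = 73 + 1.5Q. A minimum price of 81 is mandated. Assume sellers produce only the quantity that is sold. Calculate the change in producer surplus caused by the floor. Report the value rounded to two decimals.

Without the control, 89 - 6Q = 73 + 1.5Q so Q* = 2.1333 and P* = 76.2.
At P = 81, buyers demand (89 - 81)/6 = 1.3333 while sellers would supply more, so the quantity traded is 1.3333 at price 81.
PS goes from (1/2)(2.1333)(3.2) = 3.4133 to 9.3333 (computed as (81 - 73)(1.3333) - (1/2)(1.5)(1.3333)^2), a change of 5.92.

5.92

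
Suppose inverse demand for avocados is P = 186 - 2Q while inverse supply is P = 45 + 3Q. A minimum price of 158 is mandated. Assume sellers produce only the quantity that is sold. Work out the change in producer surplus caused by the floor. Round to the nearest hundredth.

Without the control, 186 - 2Q = 45 + 3Q so Q* = 28.2 and P* = 129.6.
At the floor price 158, quantity demanded is (186 - 158)/2 = 14; demand is the short side, so Q = 14 trades at P = 158.
PS goes from (1/2)(28.2)(84.6) = 1192.86 to 1288 (computed as (158 - 45)(14) - (1/2)(3)(14)^2), a change of 95.14.

95.14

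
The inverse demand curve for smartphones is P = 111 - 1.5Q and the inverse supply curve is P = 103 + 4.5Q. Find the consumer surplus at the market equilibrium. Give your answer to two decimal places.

Set 111 - 1.5Q = 103 + 4.5Q, which gives 8 = 6Q, so Q* = 1.3333 and P* = 111 - 1.5(1.3333) = 109.
The demand choke price is 111, so CS = (1/2)(Q*)(111 - P*) = (1/2)(1.3333)(2) = 1.3333.

1.33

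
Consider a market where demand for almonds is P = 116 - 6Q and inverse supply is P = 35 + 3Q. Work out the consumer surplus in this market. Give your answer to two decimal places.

243.00

Setting demand equal to supply, 81 = 9Q, so Q* = 9 and P* = 62.
The demand choke price is 116, so CS = (1/2)(Q*)(116 - P*) = (1/2)(9)(54) = 243.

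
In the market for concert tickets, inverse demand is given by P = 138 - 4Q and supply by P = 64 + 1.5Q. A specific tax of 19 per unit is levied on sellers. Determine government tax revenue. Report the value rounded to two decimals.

Pre-tax equilibrium: 138 - 4Q = 64 + 1.5Q gives Q* = 13.4545, P* = 84.1818.
With the tax, sellers need 19 more per unit: 138 - 4Q = 64 + 1.5Q + 19, so Q_t = 10. Buyers pay P_b = 98; sellers receive P_s = P_b - 19 = 79.
Revenue is the tax times quantity traded: 19 x 10 = 190.

190.00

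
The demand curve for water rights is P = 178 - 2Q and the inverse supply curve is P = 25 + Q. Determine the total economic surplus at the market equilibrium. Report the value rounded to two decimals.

3901.50

Set 178 - 2Q = 25 + Q, which gives 153 = 3Q, so Q* = 51 and P* = 178 - 2(51) = 76.
CS = (1/2)(51)(102) = 2601 and PS = (1/2)(51)(51) = 1300.5, so total surplus = 3901.5.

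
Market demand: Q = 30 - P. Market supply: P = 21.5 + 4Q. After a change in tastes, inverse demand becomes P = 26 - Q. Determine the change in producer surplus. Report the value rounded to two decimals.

-4.16

Rewriting demand in inverse form: P = 30 - Q.
Initial equilibrium: Q_0 = 1.7, P_0 = 28.3; CS_0 = (1/2)(1.7)(1.7) = 1.445, PS_0 = (1/2)(1.7)(6.8) = 5.78.
New equilibrium: 26 - Q = 21.5 + 4Q gives Q_1 = 0.9, P_1 = 25.1; CS_1 = 0.405, PS_1 = 1.62.
Change in producer surplus = 1.62 - 5.78 = -4.16.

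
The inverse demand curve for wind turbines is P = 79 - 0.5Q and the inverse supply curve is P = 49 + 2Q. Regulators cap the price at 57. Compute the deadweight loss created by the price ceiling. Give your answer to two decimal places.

Free-market equilibrium: 79 - 0.5Q = 49 + 2Q gives Q* = 12, P* = 73.
At the ceiling price 57, quantity supplied is (57 - 49)/2 = 4; supply is the short side, so Q = 4 trades at P = 57.
At Q = 4 the demand price is 77 and the supply price is 57. Deadweight loss is the triangle between the curves from 4 to 12: (1/2)(77 - 57)(12 - 4) = 80.

80.00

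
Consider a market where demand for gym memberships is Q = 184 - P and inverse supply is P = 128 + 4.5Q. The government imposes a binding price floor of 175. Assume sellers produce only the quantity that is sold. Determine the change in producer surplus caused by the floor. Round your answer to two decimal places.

Rewriting demand in inverse form: P = 184 - Q.
Free-market equilibrium: 184 - Q = 128 + 4.5Q gives Q* = 10.1818, P* = 173.8182.
At P = 175, buyers demand (184 - 175)/1 = 9 while sellers would supply more, so the quantity traded is 9 at price 175.
PS goes from (1/2)(10.1818)(45.8182) = 233.2562 to 240.75 (computed as (175 - 128)(9) - (1/2)(4.5)(9)^2), a change of 7.4938.

7.49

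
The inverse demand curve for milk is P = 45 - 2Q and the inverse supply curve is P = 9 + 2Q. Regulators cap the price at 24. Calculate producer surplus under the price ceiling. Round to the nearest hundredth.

Free-market equilibrium: 45 - 2Q = 9 + 2Q gives Q* = 9, P* = 27.
At the ceiling price 24, quantity supplied is (24 - 9)/2 = 7.5; supply is the short side, so Q = 7.5 trades at P = 24.
PS is the triangle above supply below 24: (1/2)(7.5)(24 - 9) = 56.25.

56.25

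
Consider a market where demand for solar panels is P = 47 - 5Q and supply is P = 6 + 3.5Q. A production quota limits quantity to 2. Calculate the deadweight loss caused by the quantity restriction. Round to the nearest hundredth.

33.88

Unrestricted equilibrium: Q* = (47 - 6)/(5 + 3.5) = 4.8235.
At Q = 2 the demand price is 47 - 5(2) = 37 and the supply price is 6 + 3.5(2) = 13.
DWL = (1/2)(gap between curves at 2) x (Q* - 2) = (1/2)(24)(2.8235) = 33.8824.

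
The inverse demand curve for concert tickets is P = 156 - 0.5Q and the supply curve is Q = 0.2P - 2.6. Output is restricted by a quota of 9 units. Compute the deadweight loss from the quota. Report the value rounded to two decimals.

Rewriting supply in inverse form: P = 13 + 5Q.
Without the quota, 156 - 0.5Q = 13 + 5Q gives Q* = 26.
At Q = 9 the demand price is 156 - 0.5(9) = 151.5 and the supply price is 13 + 5(9) = 58.
Deadweight loss is the triangle between the curves from 9 to 26: (1/2)(151.5 - 58)(26 - 9) = 794.75.

794.75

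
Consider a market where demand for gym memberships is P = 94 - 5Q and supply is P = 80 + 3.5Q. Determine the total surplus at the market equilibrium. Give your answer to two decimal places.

11.53

Setting demand equal to supply, 14 = 8.5Q, so Q* = 1.6471 and P* = 85.7647.
Total surplus is the full triangle between the curves from 0 to Q*: (1/2)(1.6471)(94 - 80) = 11.5294.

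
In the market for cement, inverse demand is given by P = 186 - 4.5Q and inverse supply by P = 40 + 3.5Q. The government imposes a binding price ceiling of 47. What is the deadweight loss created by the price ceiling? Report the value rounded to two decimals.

1056.25

Without the control, 186 - 4.5Q = 40 + 3.5Q so Q* = 18.25 and P* = 103.875.
At the ceiling price 47, quantity supplied is (47 - 40)/3.5 = 2; supply is the short side, so Q = 2 trades at P = 47.
The lost-trades triangle has base Q* - 2 = 16.25 and height equal to the gap between the curves at Q = 2, which is 177 - 47 = 130. DWL = (1/2)(16.25)(130) = 1056.25.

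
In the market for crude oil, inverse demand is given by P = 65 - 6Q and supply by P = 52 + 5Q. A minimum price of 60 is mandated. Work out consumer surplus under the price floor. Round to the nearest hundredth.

2.08

Without the control, 65 - 6Q = 52 + 5Q so Q* = 1.1818 and P* = 57.9091.
At P = 60, buyers demand (65 - 60)/6 = 0.8333 while sellers would supply more, so the quantity traded is 0.8333 at price 60.
CS is the triangle under demand above 60: (1/2)(0.8333)(65 - 60) = 2.0833.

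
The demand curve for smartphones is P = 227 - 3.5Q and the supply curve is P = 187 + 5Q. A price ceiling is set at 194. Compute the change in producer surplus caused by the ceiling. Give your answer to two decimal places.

-50.46

Free-market equilibrium: 227 - 3.5Q = 187 + 5Q gives Q* = 4.7059, P* = 210.5294.
At the ceiling price 194, quantity supplied is (194 - 187)/5 = 1.4; supply is the short side, so Q = 1.4 trades at P = 194.
PS goes from (1/2)(4.7059)(23.5294) = 55.3633 to 4.9 (computed as (194 - 187)(1.4) - (1/2)(5)(1.4)^2), a change of -50.4633.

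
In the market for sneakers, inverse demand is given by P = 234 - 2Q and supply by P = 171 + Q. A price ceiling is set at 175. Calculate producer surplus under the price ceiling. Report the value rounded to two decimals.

Without the control, 234 - 2Q = 171 + Q so Q* = 21 and P* = 192.
At the ceiling price 175, quantity supplied is (175 - 171)/1 = 4; supply is the short side, so Q = 4 trades at P = 175.
PS is the triangle above supply below 175: (1/2)(4)(175 - 171) = 8.

8.00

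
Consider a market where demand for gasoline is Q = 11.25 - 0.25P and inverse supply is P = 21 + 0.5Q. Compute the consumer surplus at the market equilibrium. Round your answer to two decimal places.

Rewriting demand in inverse form: P = 45 - 4Q.
Setting demand equal to supply, 24 = 4.5Q, so Q* = 5.3333 and P* = 23.6667.
CS is the area between the demand curve and P* from 0 to Q*: (1/2)(5.3333)(21.3333) = 56.8889.

56.89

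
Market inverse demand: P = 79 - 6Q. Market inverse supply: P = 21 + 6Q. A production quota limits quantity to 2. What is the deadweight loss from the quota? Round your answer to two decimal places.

48.17

Without the quota, 79 - 6Q = 21 + 6Q gives Q* = 4.8333.
At Q = 2 the demand price is 79 - 6(2) = 67 and the supply price is 21 + 6(2) = 33.
Deadweight loss is the triangle between the curves from 2 to 4.8333: (1/2)(67 - 33)(4.8333 - 2) = 48.1667.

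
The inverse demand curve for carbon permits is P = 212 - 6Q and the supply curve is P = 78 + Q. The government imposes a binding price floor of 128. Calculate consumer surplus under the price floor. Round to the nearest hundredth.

Free-market equilibrium: 212 - 6Q = 78 + Q gives Q* = 19.1429, P* = 97.1429.
At the floor price 128, quantity demanded is (212 - 128)/6 = 14; demand is the short side, so Q = 14 trades at P = 128.
CS is the triangle under demand above 128: (1/2)(14)(212 - 128) = 588.

588.00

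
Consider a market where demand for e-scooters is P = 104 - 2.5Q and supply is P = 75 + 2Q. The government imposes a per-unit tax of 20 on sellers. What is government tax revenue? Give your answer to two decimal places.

40.00

Pre-tax equilibrium: 104 - 2.5Q = 75 + 2Q gives Q* = 6.4444, P* = 87.8889.
A tax on sellers shifts supply up by 20: 104 - 2.5Q = 75 + 2Q + 20, so Q_t = 2. Buyers pay P_b = 99; sellers receive P_s = P_b - 20 = 79.
Revenue is the tax times quantity traded: 20 x 2 = 40.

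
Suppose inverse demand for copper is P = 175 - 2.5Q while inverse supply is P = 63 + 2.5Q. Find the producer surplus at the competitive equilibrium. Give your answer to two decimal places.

Set 175 - 2.5Q = 63 + 2.5Q, which gives 112 = 5Q, so Q* = 22.4 and P* = 175 - 2.5(22.4) = 119.
PS is the area between P* and the supply curve from 0 to Q*: (1/2)(22.4)(56) = 627.2.

627.20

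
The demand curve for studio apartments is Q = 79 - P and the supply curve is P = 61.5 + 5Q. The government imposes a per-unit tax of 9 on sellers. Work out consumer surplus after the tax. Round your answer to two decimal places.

Rewriting demand in inverse form: P = 79 - Q.
Without the tax, 79 - Q = 61.5 + 5Q so Q* = 2.9167 and P* = 76.0833.
A tax on sellers shifts supply up by 9: 79 - Q = 61.5 + 5Q + 9, so Q_t = 1.4167. Buyers pay P_b = 77.5833; sellers receive P_s = P_b - 9 = 68.5833.
Consumer surplus is the triangle under demand above P_b: (1/2)(1.4167)(79 - 77.5833) = 1.0035.

1.00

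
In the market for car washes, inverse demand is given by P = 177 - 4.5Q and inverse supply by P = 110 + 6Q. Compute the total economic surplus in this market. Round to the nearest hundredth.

Set 177 - 4.5Q = 110 + 6Q, which gives 67 = 10.5Q, so Q* = 6.381 and P* = 177 - 4.5(6.381) = 148.2857.
CS = (1/2)(6.381)(28.7143) = 91.6122 and PS = (1/2)(6.381)(38.2857) = 122.1497, so total surplus = 213.7619.

213.76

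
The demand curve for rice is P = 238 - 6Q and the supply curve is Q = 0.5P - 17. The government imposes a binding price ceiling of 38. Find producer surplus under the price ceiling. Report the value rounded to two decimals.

Rewriting supply in inverse form: P = 34 + 2Q.
Without the control, 238 - 6Q = 34 + 2Q so Q* = 25.5 and P* = 85.
At P = 38, sellers supply (38 - 34)/2 = 2 while buyers want more, so the quantity traded is 2 at price 38.
PS is the triangle above supply below 38: (1/2)(2)(38 - 34) = 4.

4.00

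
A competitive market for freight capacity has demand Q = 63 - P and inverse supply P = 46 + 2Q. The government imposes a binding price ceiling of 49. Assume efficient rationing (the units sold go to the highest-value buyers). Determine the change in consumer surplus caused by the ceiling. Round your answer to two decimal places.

Rewriting demand in inverse form: P = 63 - Q.
Without the control, 63 - Q = 46 + 2Q so Q* = 5.6667 and P* = 57.3333.
At P = 49, sellers supply (49 - 46)/2 = 1.5 while buyers want more, so the quantity traded is 1.5 at price 49.
CS goes from (1/2)(5.6667)(5.6667) = 16.0556 to 19.875 (computed as (63 - 49)(1.5) - (1/2)(1)(1.5)^2), a change of 3.8194.

3.82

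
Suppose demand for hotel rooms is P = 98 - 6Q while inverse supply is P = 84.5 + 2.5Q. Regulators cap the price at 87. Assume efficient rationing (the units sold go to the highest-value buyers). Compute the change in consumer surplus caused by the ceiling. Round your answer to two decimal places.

0.43

Without the control, 98 - 6Q = 84.5 + 2.5Q so Q* = 1.5882 and P* = 88.4706.
At P = 87, sellers supply (87 - 84.5)/2.5 = 1 while buyers want more, so the quantity traded is 1 at price 87.
CS goes from (1/2)(1.5882)(9.5294) = 7.5675 to 8 (computed as (98 - 87)(1) - (1/2)(6)(1)^2), a change of 0.4325.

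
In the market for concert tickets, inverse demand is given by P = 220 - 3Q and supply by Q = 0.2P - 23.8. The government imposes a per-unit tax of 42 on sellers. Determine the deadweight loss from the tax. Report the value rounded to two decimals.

110.25

Rewriting supply in inverse form: P = 119 + 5Q.
Pre-tax equilibrium: 220 - 3Q = 119 + 5Q gives Q* = 12.625, P* = 182.125.
A tax on sellers shifts supply up by 42: 220 - 3Q = 119 + 5Q + 42, so Q_t = 7.375. Buyers pay P_b = 197.875; sellers receive P_s = P_b - 42 = 155.875.
The welfare triangle lost has base Q* - Q_t = 5.25 and height t = 42, so DWL = (1/2)(5.25)(42) = 110.25.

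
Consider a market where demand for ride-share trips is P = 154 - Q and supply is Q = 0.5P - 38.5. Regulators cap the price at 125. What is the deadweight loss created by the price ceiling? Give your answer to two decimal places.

Rewriting supply in inverse form: P = 77 + 2Q.
Free-market equilibrium: 154 - Q = 77 + 2Q gives Q* = 25.6667, P* = 128.3333.
At P = 125, sellers supply (125 - 77)/2 = 24 while buyers want more, so the quantity traded is 24 at price 125.
At Q = 24 the demand price is 130 and the supply price is 125. Deadweight loss is the triangle between the curves from 24 to 25.6667: (1/2)(130 - 125)(25.6667 - 24) = 4.1667.

4.17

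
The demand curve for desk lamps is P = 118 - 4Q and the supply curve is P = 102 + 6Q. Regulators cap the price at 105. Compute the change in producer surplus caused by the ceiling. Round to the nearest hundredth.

-6.93

Free-market equilibrium: 118 - 4Q = 102 + 6Q gives Q* = 1.6, P* = 111.6.
At P = 105, sellers supply (105 - 102)/6 = 0.5 while buyers want more, so the quantity traded is 0.5 at price 105.
PS goes from (1/2)(1.6)(9.6) = 7.68 to 0.75 (computed as (105 - 102)(0.5) - (1/2)(6)(0.5)^2), a change of -6.93.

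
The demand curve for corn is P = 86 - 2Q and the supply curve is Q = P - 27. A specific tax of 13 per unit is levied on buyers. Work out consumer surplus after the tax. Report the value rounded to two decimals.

Rewriting supply in inverse form: P = 27 + Q.
Pre-tax equilibrium: 86 - 2Q = 27 + Q gives Q* = 19.6667, P* = 46.6667.
With the tax, buyers' net willingness to pay falls by 13: (86 - 13) - 2Q = 27 + Q, so Q_t = 15.3333. Buyers pay P_b = 55.3333; sellers receive P_s = P_b - 13 = 42.3333.
CS = (1/2)(Q_t)(86 - P_b) = (1/2)(15.3333)(30.6667) = 235.1111.

235.11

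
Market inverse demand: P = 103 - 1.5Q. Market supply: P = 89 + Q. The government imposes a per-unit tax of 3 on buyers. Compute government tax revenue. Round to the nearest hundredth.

13.20

Pre-tax equilibrium: 103 - 1.5Q = 89 + Q gives Q* = 5.6, P* = 94.6.
With the tax, buyers' net willingness to pay falls by 3: (103 - 3) - 1.5Q = 89 + Q, so Q_t = 4.4. Buyers pay P_b = 96.4; sellers receive P_s = P_b - 3 = 93.4.
Revenue is the tax times quantity traded: 3 x 4.4 = 13.2.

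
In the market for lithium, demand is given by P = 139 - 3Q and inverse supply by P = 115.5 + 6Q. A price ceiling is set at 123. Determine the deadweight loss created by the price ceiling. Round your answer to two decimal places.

8.34

Without the control, 139 - 3Q = 115.5 + 6Q so Q* = 2.6111 and P* = 131.1667.
At the ceiling price 123, quantity supplied is (123 - 115.5)/6 = 1.25; supply is the short side, so Q = 1.25 trades at P = 123.
The lost-trades triangle has base Q* - 1.25 = 1.3611 and height equal to the gap between the curves at Q = 1.25, which is 135.25 - 123 = 12.25. DWL = (1/2)(1.3611)(12.25) = 8.3368.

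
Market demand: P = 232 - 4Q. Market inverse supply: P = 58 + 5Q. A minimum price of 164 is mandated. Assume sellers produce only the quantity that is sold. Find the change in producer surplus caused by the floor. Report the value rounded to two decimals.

145.06

Free-market equilibrium: 232 - 4Q = 58 + 5Q gives Q* = 19.3333, P* = 154.6667.
At the floor price 164, quantity demanded is (232 - 164)/4 = 17; demand is the short side, so Q = 17 trades at P = 164.
PS goes from (1/2)(19.3333)(96.6667) = 934.4444 to 1079.5 (computed as (164 - 58)(17) - (1/2)(5)(17)^2), a change of 145.0556.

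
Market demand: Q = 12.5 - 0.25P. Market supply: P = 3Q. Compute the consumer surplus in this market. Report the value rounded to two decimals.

Rewriting demand in inverse form: P = 50 - 4Q.
Equilibrium: 50 - 4Q = 3Q, so Q* = 7.1429 and P* = 21.4286.
Consumer surplus is the triangle under demand above P*: (1/2)(7.1429)(50 - 21.4286) = (1/2)(7.1429)(28.5714) = 102.0408.

102.04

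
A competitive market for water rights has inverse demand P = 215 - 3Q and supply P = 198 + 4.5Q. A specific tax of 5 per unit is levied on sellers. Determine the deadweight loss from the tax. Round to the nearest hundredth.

1.67

Without the tax, 215 - 3Q = 198 + 4.5Q so Q* = 2.2667 and P* = 208.2.
A tax on sellers shifts supply up by 5: 215 - 3Q = 198 + 4.5Q + 5, so Q_t = 1.6. Buyers pay P_b = 210.2; sellers receive P_s = P_b - 5 = 205.2.
Deadweight loss is the triangle between the curves from Q_t to Q*: (1/2)(2.2667 - 1.6)(5) = 1.6667.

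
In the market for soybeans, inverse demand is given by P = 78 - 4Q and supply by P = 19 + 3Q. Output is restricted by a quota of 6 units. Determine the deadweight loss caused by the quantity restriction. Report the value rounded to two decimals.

Without the quota, 78 - 4Q = 19 + 3Q gives Q* = 8.4286.
At Q = 6 the demand price is 78 - 4(6) = 54 and the supply price is 19 + 3(6) = 37.
DWL = (1/2)(gap between curves at 6) x (Q* - 6) = (1/2)(17)(2.4286) = 20.6429.

20.64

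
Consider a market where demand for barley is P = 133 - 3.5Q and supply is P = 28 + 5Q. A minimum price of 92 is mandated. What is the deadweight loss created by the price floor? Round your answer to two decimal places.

Free-market equilibrium: 133 - 3.5Q = 28 + 5Q gives Q* = 12.3529, P* = 89.7647.
At the floor price 92, quantity demanded is (133 - 92)/3.5 = 11.7143; demand is the short side, so Q = 11.7143 trades at P = 92.
At Q = 11.7143 the demand price is 92 and the supply price is 86.5714. Deadweight loss is the triangle between the curves from 11.7143 to 12.3529: (1/2)(92 - 86.5714)(12.3529 - 11.7143) = 1.7335.

1.73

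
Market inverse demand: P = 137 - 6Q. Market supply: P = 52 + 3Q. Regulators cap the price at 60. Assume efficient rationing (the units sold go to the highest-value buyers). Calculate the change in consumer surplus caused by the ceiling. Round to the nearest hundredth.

-83.59

Without the control, 137 - 6Q = 52 + 3Q so Q* = 9.4444 and P* = 80.3333.
At P = 60, sellers supply (60 - 52)/3 = 2.6667 while buyers want more, so the quantity traded is 2.6667 at price 60.
CS goes from (1/2)(9.4444)(56.6667) = 267.5926 to 184 (computed as (137 - 60)(2.6667) - (1/2)(6)(2.6667)^2), a change of -83.5926.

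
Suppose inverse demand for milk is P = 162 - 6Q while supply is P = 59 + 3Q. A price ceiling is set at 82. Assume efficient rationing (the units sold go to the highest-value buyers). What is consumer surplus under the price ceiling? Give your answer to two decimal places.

Without the control, 162 - 6Q = 59 + 3Q so Q* = 11.4444 and P* = 93.3333.
At the ceiling price 82, quantity supplied is (82 - 59)/3 = 7.6667; supply is the short side, so Q = 7.6667 trades at P = 82.
The demand price at Q = 7.6667 is 116. CS is the trapezoid between demand and 82 over [0, 7.6667]: (1/2)[(162 - 82) + (116 - 82)](7.6667) = 437.

437.00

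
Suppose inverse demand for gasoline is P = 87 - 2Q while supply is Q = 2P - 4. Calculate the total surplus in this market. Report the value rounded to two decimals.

Rewriting supply in inverse form: P = 2 + 0.5Q.
Equilibrium: 87 - 2Q = 2 + 0.5Q, so Q* = 34 and P* = 19.
Total surplus is the full triangle between the curves from 0 to Q*: (1/2)(34)(87 - 2) = 1445.

1445.00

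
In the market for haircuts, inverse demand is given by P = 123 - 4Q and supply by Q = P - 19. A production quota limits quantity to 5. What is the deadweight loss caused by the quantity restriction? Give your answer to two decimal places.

624.10

Rewriting supply in inverse form: P = 19 + Q.
Without the quota, 123 - 4Q = 19 + Q gives Q* = 20.8.
At Q = 5 the demand price is 123 - 4(5) = 103 and the supply price is 19 + (5) = 24.
Deadweight loss is the triangle between the curves from 5 to 20.8: (1/2)(103 - 24)(20.8 - 5) = 624.1.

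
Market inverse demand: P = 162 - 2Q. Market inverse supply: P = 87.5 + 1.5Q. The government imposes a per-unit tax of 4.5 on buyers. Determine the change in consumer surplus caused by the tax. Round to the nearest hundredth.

Without the tax, 162 - 2Q = 87.5 + 1.5Q so Q* = 21.2857 and P* = 119.4286.
With the tax, buyers' net willingness to pay falls by 4.5: (162 - 4.5) - 2Q = 87.5 + 1.5Q, so Q_t = 20. Buyers pay P_b = 122; sellers receive P_s = P_b - 4.5 = 117.5.
CS falls from (1/2)(21.2857)(42.5714) = 453.0816 to (1/2)(20)(40) = 400, a change of -53.0816.

-53.08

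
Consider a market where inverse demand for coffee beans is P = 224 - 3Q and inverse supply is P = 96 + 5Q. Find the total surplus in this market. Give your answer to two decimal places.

1024.00

Equilibrium: 224 - 3Q = 96 + 5Q, so Q* = 16 and P* = 176.
CS = (1/2)(16)(48) = 384 and PS = (1/2)(16)(80) = 640, so total surplus = 1024.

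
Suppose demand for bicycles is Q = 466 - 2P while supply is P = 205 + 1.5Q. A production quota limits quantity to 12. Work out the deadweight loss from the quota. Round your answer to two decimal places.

4.00

Rewriting demand in inverse form: P = 233 - 0.5Q.
Without the quota, 233 - 0.5Q = 205 + 1.5Q gives Q* = 14.
At Q = 12 the demand price is 233 - 0.5(12) = 227 and the supply price is 205 + 1.5(12) = 223.
DWL = (1/2)(gap between curves at 12) x (Q* - 12) = (1/2)(4)(2) = 4.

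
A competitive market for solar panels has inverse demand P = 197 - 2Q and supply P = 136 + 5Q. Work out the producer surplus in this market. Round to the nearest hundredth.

Set 197 - 2Q = 136 + 5Q, which gives 61 = 7Q, so Q* = 8.7143 and P* = 197 - 2(8.7143) = 179.5714.
The supply curve's price intercept is 136, so PS = (1/2)(Q*)(P* - 136) = (1/2)(8.7143)(43.5714) = 189.8469.

189.85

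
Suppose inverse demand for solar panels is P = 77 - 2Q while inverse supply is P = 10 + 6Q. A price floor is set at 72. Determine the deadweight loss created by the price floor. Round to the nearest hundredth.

Without the control, 77 - 2Q = 10 + 6Q so Q* = 8.375 and P* = 60.25.
At the floor price 72, quantity demanded is (77 - 72)/2 = 2.5; demand is the short side, so Q = 2.5 trades at P = 72.
The lost-trades triangle has base Q* - 2.5 = 5.875 and height equal to the gap between the curves at Q = 2.5, which is 72 - 25 = 47. DWL = (1/2)(5.875)(47) = 138.0625.

138.06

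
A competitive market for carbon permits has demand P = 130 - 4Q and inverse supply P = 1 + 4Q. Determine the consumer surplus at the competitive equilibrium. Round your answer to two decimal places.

520.03

Equilibrium: 130 - 4Q = 1 + 4Q, so Q* = 16.125 and P* = 65.5.
CS is the area between the demand curve and P* from 0 to Q*: (1/2)(16.125)(64.5) = 520.0312.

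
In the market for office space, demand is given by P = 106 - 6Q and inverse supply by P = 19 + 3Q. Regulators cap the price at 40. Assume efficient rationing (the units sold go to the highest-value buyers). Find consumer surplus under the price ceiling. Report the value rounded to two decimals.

Free-market equilibrium: 106 - 6Q = 19 + 3Q gives Q* = 9.6667, P* = 48.
At P = 40, sellers supply (40 - 19)/3 = 7 while buyers want more, so the quantity traded is 7 at price 40.
The demand price at Q = 7 is 64. CS is the trapezoid between demand and 40 over [0, 7]: (1/2)[(106 - 40) + (64 - 40)](7) = 315.

315.00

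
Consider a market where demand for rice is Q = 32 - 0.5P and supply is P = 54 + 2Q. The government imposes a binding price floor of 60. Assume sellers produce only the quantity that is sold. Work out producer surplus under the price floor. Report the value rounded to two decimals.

8.00

Rewriting demand in inverse form: P = 64 - 2Q.
Without the control, 64 - 2Q = 54 + 2Q so Q* = 2.5 and P* = 59.
At the floor price 60, quantity demanded is (64 - 60)/2 = 2; demand is the short side, so Q = 2 trades at P = 60.
The supply price at Q = 2 is 58. PS is the trapezoid between 60 and supply over [0, 2]: (1/2)[(60 - 54) + (60 - 58)](2) = 8.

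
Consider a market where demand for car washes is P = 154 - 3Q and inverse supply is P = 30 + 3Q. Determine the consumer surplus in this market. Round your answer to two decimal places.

Equilibrium: 154 - 3Q = 30 + 3Q, so Q* = 20.6667 and P* = 92.
The demand choke price is 154, so CS = (1/2)(Q*)(154 - P*) = (1/2)(20.6667)(62) = 640.6667.

640.67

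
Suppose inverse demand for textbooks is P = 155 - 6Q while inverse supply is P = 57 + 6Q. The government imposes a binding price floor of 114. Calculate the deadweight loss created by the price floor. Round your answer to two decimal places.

10.67

Without the control, 155 - 6Q = 57 + 6Q so Q* = 8.1667 and P* = 106.
At P = 114, buyers demand (155 - 114)/6 = 6.8333 while sellers would supply more, so the quantity traded is 6.8333 at price 114.
At Q = 6.8333 the demand price is 114 and the supply price is 98. Deadweight loss is the triangle between the curves from 6.8333 to 8.1667: (1/2)(114 - 98)(8.1667 - 6.8333) = 10.6667.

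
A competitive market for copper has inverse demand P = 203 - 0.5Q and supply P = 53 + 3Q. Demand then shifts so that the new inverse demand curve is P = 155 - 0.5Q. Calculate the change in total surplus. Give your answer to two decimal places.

-1728.00

Initial equilibrium: Q_0 = 42.8571, P_0 = 181.5714; CS_0 = (1/2)(42.8571)(21.4286) = 459.1837, PS_0 = (1/2)(42.8571)(128.5714) = 2755.102.
New equilibrium: 155 - 0.5Q = 53 + 3Q gives Q_1 = 29.1429, P_1 = 140.4286; CS_1 = 212.3265, PS_1 = 1273.9592.
Change in total surplus = (212.3265 + 1273.9592) - (459.1837 + 2755.102) = -1728.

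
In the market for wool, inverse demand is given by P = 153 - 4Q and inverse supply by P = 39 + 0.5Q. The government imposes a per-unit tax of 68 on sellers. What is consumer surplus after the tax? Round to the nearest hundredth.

Without the tax, 153 - 4Q = 39 + 0.5Q so Q* = 25.3333 and P* = 51.6667.
A tax on sellers shifts supply up by 68: 153 - 4Q = 39 + 0.5Q + 68, so Q_t = 10.2222. Buyers pay P_b = 112.1111; sellers receive P_s = P_b - 68 = 44.1111.
CS = (1/2)(Q_t)(153 - P_b) = (1/2)(10.2222)(40.8889) = 208.9877.

208.99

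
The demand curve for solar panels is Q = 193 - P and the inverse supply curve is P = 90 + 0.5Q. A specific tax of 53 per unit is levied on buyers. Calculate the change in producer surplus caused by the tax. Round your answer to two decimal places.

-901.00

Rewriting demand in inverse form: P = 193 - Q.
Pre-tax equilibrium: 193 - Q = 90 + 0.5Q gives Q* = 68.6667, P* = 124.3333.
With the tax, buyers' net willingness to pay falls by 53: (193 - 53) - Q = 90 + 0.5Q, so Q_t = 33.3333. Buyers pay P_b = 159.6667; sellers receive P_s = P_b - 53 = 106.6667.
Producers lose the trapezoid between P_s and P* out to Q_t plus the triangle from Q_t to Q*: change in PS = 277.7778 - 1178.7778 = -901.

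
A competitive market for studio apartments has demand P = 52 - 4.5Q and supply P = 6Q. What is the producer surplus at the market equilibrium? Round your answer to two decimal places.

Set 52 - 4.5Q = 6Q, which gives 52 = 10.5Q, so Q* = 4.9524 and P* = 52 - 4.5(4.9524) = 29.7143.
Producer surplus is the triangle above supply below P*: (1/2)(4.9524)(29.7143 - 0) = (1/2)(4.9524)(29.7143) = 73.5782.

73.58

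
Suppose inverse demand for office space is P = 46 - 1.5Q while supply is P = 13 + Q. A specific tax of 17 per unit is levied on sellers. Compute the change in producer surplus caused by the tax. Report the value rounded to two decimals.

-66.64

Without the tax, 46 - 1.5Q = 13 + Q so Q* = 13.2 and P* = 26.2.
With the tax, sellers need 17 more per unit: 46 - 1.5Q = 13 + Q + 17, so Q_t = 6.4. Buyers pay P_b = 36.4; sellers receive P_s = P_b - 17 = 19.4.
Producers lose the trapezoid between P_s and P* out to Q_t plus the triangle from Q_t to Q*: change in PS = 20.48 - 87.12 = -66.64.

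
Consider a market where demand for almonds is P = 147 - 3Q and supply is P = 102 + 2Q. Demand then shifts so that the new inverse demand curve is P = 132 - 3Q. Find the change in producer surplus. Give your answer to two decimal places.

Initial equilibrium: Q_0 = 9, P_0 = 120; CS_0 = (1/2)(9)(27) = 121.5, PS_0 = (1/2)(9)(18) = 81.
New equilibrium: 132 - 3Q = 102 + 2Q gives Q_1 = 6, P_1 = 114; CS_1 = 54, PS_1 = 36.
Change in producer surplus = 36 - 81 = -45.

-45.00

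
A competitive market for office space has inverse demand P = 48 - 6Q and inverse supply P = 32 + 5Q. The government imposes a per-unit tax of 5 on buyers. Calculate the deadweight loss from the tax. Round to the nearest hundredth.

Without the tax, 48 - 6Q = 32 + 5Q so Q* = 1.4545 and P* = 39.2727.
A tax on buyers shifts demand down by 5: (48 - 5) - 6Q = 32 + 5Q, so Q_t = 1. Buyers pay P_b = 42; sellers receive P_s = P_b - 5 = 37.
The welfare triangle lost has base Q* - Q_t = 0.4545 and height t = 5, so DWL = (1/2)(0.4545)(5) = 1.1364.

1.14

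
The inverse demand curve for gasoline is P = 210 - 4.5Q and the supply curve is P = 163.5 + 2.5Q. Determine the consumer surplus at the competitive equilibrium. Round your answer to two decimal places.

99.29

Set 210 - 4.5Q = 163.5 + 2.5Q, which gives 46.5 = 7Q, so Q* = 6.6429 and P* = 210 - 4.5(6.6429) = 180.1071.
Consumer surplus is the triangle under demand above P*: (1/2)(6.6429)(210 - 180.1071) = (1/2)(6.6429)(29.8929) = 99.287.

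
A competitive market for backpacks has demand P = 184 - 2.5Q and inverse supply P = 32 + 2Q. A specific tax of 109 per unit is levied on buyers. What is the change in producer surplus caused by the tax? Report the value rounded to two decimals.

Without the tax, 184 - 2.5Q = 32 + 2Q so Q* = 33.7778 and P* = 99.5556.
With the tax, buyers' net willingness to pay falls by 109: (184 - 109) - 2.5Q = 32 + 2Q, so Q_t = 9.5556. Buyers pay P_b = 160.1111; sellers receive P_s = P_b - 109 = 51.1111.
Producers lose the trapezoid between P_s and P* out to Q_t plus the triangle from Q_t to Q*: change in PS = 91.3086 - 1140.9383 = -1049.6296.

-1049.63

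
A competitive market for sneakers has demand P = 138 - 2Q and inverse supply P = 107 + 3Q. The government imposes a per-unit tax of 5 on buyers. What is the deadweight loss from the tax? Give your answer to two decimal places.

2.50

Pre-tax equilibrium: 138 - 2Q = 107 + 3Q gives Q* = 6.2, P* = 125.6.
A tax on buyers shifts demand down by 5: (138 - 5) - 2Q = 107 + 3Q, so Q_t = 5.2. Buyers pay P_b = 127.6; sellers receive P_s = P_b - 5 = 122.6.
The welfare triangle lost has base Q* - Q_t = 1 and height t = 5, so DWL = (1/2)(1)(5) = 2.5.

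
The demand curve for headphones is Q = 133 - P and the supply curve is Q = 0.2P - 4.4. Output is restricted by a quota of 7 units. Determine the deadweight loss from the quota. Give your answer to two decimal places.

Rewriting demand in inverse form: P = 133 - Q.
Rewriting supply in inverse form: P = 22 + 5Q.
Unrestricted equilibrium: Q* = (133 - 22)/(1 + 5) = 18.5.
At Q = 7 the demand price is 133 - (7) = 126 and the supply price is 22 + 5(7) = 57.
DWL = (1/2)(gap between curves at 7) x (Q* - 7) = (1/2)(69)(11.5) = 396.75.

396.75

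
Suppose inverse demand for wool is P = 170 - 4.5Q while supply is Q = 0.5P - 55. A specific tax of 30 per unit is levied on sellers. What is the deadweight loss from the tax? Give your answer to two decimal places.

69.23

Rewriting supply in inverse form: P = 110 + 2Q.
Without the tax, 170 - 4.5Q = 110 + 2Q so Q* = 9.2308 and P* = 128.4615.
A tax on sellers shifts supply up by 30: 170 - 4.5Q = 110 + 2Q + 30, so Q_t = 4.6154. Buyers pay P_b = 149.2308; sellers receive P_s = P_b - 30 = 119.2308.
The welfare triangle lost has base Q* - Q_t = 4.6154 and height t = 30, so DWL = (1/2)(4.6154)(30) = 69.2308.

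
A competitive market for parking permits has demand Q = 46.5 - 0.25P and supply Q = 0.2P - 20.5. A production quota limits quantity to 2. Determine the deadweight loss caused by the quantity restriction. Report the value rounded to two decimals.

238.35

Rewriting demand in inverse form: P = 186 - 4Q.
Rewriting supply in inverse form: P = 102.5 + 5Q.
Without the quota, 186 - 4Q = 102.5 + 5Q gives Q* = 9.2778.
At Q = 2 the demand price is 186 - 4(2) = 178 and the supply price is 102.5 + 5(2) = 112.5.
Deadweight loss is the triangle between the curves from 2 to 9.2778: (1/2)(178 - 112.5)(9.2778 - 2) = 238.3472.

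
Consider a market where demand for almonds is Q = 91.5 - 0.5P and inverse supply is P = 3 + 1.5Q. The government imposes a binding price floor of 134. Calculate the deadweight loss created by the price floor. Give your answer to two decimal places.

Rewriting demand in inverse form: P = 183 - 2Q.
Free-market equilibrium: 183 - 2Q = 3 + 1.5Q gives Q* = 51.4286, P* = 80.1429.
At the floor price 134, quantity demanded is (183 - 134)/2 = 24.5; demand is the short side, so Q = 24.5 trades at P = 134.
At Q = 24.5 the demand price is 134 and the supply price is 39.75. Deadweight loss is the triangle between the curves from 24.5 to 51.4286: (1/2)(134 - 39.75)(51.4286 - 24.5) = 1269.0089.

1269.01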